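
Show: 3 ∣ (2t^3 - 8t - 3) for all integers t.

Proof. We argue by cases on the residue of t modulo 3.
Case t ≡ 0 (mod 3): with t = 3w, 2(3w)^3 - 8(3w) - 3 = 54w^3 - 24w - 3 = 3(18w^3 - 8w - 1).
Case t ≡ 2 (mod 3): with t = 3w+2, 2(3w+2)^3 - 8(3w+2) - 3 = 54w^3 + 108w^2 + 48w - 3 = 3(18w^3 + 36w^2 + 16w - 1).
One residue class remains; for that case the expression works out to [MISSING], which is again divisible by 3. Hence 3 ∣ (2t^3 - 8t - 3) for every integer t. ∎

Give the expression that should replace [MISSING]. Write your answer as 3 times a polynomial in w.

The residues treated are {0, 2}, so the missing case is t ≡ 1 (mod 3); write t = 3w+1.
Then 2(3w+1)^3 - 8(3w+1) - 3 = 54w^3 + 54w^2 - 6w - 9 = 3(18w^3 + 18w^2 - 2w - 3).

3(18w^3 + 18w^2 - 2w - 3)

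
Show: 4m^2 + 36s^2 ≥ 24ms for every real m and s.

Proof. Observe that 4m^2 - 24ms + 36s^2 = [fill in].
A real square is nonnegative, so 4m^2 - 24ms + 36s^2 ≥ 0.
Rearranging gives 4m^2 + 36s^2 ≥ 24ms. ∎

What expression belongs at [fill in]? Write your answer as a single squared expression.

4m^2 - 24ms + 36s^2 is a perfect-square trinomial: the outer terms are (2m)^2 and (6s)^2, and the cross term is -2·2m·6s.
So 4m^2 - 24ms + 36s^2 = (2m - 6s)^2 ≥ 0.

(2m - 6s)^2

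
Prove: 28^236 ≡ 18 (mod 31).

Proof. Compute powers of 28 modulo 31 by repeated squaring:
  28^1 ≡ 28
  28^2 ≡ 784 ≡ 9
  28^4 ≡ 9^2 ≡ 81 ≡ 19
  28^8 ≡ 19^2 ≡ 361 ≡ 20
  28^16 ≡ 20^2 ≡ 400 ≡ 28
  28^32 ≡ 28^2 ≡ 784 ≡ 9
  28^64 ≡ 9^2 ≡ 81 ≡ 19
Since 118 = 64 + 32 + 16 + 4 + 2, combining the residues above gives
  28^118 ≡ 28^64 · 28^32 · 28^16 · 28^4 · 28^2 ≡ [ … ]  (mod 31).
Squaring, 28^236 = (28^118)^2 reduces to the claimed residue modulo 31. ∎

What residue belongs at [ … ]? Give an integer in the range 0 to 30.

7

Multiply the listed residues: 19 · 9 · 28 · 19 · 9 = 171 → 4788 → 90972 → 818748.
Reducing modulo 31: 818748 = 26411·31 + 7, so 28^118 ≡ 7.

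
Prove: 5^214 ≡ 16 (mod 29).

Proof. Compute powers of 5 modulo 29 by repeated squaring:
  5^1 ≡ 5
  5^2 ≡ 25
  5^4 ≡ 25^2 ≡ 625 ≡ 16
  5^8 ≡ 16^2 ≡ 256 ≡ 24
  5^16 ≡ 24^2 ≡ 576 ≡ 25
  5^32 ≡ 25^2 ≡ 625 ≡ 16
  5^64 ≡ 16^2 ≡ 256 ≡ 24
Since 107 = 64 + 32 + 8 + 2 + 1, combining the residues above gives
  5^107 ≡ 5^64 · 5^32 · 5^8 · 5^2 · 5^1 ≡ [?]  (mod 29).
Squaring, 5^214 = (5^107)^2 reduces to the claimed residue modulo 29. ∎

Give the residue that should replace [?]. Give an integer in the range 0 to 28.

4

5^64 · 5^32 · 5^8 · 5^2 · 5^1 ≡ 24 · 16 · 24 · 25 · 5 = 1152000.
1152000 mod 29 = 4, so 5^107 ≡ 4 (mod 29).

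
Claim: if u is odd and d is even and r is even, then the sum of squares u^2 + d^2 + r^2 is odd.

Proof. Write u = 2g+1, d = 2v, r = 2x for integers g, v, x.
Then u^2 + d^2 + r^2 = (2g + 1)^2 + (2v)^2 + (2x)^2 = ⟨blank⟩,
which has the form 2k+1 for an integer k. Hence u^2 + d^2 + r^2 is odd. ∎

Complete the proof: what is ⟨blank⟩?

2(2g^2 + 2g + 2v^2 + 2x^2) + 1

Expanding: (2g + 1)^2 + (2v)^2 + (2x)^2 = 4g^2 + 4g + 4v^2 + 4x^2 + 1.
Every term except the constant is even, so this is 2(2g^2 + 2g + 2v^2 + 2x^2) + 1,
and 2g^2 + 2g + 2v^2 + 2x^2 ∈ ℤ gives the required form.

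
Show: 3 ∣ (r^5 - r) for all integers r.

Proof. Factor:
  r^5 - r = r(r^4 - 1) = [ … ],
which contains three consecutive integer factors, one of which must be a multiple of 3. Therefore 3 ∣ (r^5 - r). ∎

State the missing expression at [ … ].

r^4 - 1 = (r^2 - 1)(r^2 + 1), and r^2 - 1 = (r-1)(r+1).
So r(r^4 - 1) = (r - 1)r(r + 1)(r^2 + 1).

(r - 1)r(r + 1)(r^2 + 1)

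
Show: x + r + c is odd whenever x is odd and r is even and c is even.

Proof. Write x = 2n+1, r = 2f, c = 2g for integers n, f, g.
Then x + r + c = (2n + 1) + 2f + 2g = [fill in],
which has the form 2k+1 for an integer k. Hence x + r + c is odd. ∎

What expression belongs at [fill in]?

(2n + 1) + 2f + 2g = 2f + 2g + 2n + 1
= 2(f + g + n) + 1.
Since f + g + n is an integer, the sum is of the form 2k+1 for an integer k.

2(f + g + n) + 1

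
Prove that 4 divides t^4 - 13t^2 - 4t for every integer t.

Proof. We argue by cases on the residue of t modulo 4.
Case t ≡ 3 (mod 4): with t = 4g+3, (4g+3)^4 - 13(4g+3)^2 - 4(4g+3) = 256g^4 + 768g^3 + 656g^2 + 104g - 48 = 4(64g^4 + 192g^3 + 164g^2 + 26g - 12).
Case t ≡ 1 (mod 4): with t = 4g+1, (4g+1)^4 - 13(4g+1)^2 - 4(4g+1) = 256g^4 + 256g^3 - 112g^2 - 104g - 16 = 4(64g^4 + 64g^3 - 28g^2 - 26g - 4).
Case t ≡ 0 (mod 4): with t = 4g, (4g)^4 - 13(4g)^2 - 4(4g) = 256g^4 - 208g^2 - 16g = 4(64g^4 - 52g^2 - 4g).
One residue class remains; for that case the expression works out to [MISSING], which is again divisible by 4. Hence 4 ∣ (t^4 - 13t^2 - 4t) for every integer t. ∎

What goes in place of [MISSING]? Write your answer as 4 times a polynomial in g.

4(64g^4 + 128g^3 + 44g^2 - 24g - 11)

The residues treated are {3, 1, 0}, so the missing case is t ≡ 2 (mod 4); write t = 4g+2.
Then (4g+2)^4 - 13(4g+2)^2 - 4(4g+2) = 256g^4 + 512g^3 + 176g^2 - 96g - 44 = 4(64g^4 + 128g^3 + 44g^2 - 24g - 11).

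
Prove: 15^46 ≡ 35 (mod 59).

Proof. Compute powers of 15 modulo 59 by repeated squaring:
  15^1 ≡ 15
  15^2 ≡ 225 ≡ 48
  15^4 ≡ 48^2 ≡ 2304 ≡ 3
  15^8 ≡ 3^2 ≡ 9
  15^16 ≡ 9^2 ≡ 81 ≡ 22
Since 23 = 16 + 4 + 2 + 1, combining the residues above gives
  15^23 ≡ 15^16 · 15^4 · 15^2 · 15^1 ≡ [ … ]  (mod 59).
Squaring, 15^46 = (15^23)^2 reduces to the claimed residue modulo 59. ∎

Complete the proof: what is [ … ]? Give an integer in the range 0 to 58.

25

15^16 · 15^4 · 15^2 · 15^1 ≡ 22 · 3 · 48 · 15 = 47520.
47520 mod 59 = 25, so 15^23 ≡ 25 (mod 59).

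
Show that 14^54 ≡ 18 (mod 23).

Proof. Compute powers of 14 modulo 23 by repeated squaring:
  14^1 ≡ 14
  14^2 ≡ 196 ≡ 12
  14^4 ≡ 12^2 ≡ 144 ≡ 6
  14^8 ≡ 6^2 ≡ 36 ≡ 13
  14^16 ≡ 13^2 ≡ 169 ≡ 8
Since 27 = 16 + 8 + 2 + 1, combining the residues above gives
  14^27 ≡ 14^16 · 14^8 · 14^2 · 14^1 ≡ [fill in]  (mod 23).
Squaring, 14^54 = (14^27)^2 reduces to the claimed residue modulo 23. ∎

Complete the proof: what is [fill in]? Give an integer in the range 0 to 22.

14^16 · 14^8 · 14^2 · 14^1 ≡ 8 · 13 · 12 · 14 = 17472.
17472 mod 23 = 15, so 14^27 ≡ 15 (mod 23).

15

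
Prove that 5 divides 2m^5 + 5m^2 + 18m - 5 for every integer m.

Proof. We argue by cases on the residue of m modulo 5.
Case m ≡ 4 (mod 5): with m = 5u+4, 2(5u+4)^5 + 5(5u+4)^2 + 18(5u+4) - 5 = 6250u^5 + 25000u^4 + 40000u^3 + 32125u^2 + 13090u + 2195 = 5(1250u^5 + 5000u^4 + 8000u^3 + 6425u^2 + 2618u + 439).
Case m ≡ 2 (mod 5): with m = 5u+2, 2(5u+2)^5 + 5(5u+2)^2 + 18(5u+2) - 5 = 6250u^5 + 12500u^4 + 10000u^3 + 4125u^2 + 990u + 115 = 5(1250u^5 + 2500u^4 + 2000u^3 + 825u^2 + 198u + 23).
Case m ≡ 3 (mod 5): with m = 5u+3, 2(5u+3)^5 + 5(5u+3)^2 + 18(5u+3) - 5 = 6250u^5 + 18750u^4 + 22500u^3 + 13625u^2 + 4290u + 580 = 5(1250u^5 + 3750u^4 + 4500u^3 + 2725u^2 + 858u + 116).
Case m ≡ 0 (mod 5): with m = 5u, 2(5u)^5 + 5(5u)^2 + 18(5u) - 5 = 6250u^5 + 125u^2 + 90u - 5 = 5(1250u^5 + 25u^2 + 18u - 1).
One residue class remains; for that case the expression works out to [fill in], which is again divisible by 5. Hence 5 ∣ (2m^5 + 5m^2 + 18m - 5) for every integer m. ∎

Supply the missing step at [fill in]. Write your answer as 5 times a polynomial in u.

Only m ≡ 1 (mod 5) is unaccounted for. Put m = 5u+1:
2(5u+1)^5 + 5(5u+1)^2 + 18(5u+1) - 5 expands to 6250u^5 + 6250u^4 + 2500u^3 + 625u^2 + 190u + 20,
and factoring out 5 leaves 5(1250u^5 + 1250u^4 + 500u^3 + 125u^2 + 38u + 4).

5(1250u^5 + 1250u^4 + 500u^3 + 125u^2 + 38u + 4)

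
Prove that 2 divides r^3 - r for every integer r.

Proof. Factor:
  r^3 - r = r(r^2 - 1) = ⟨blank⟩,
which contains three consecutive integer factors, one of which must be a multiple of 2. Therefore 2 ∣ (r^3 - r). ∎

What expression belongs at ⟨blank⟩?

(r - 1)r(r + 1)

r(r^2 - 1) = r(r - 1)(r + 1) = (r - 1)r(r + 1).
These three factors are consecutive integers, so their product is divisible by 2.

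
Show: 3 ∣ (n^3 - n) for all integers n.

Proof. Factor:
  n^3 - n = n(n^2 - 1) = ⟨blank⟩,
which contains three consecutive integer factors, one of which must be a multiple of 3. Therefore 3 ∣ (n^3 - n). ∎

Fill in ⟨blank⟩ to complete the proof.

(n - 1)n(n + 1)

n(n^2 - 1) = n(n - 1)(n + 1) = (n - 1)n(n + 1).
These three factors are consecutive integers, so their product is divisible by 3.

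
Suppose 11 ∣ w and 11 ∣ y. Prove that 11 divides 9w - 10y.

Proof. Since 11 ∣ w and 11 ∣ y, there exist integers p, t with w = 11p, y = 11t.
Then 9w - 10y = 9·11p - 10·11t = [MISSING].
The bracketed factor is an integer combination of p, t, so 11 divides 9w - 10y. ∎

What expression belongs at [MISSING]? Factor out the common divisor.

11(9p - 10t)

Each term has a factor of 11: 9·11p - 10·11t = 11·(9p - 10t).
Since 9p - 10t is an integer, 11 ∣ (9w - 10y).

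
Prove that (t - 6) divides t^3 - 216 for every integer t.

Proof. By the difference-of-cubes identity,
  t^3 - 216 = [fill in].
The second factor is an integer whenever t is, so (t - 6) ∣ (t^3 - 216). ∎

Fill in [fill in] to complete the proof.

(t - 6)(t^2 + 6t + 36)

Polynomial division of t^3 - 216 by t - 6 leaves remainder 0 and quotient t^2 + 6t + 36.
Hence t^3 - 216 = (t - 6)(t^2 + 6t + 36).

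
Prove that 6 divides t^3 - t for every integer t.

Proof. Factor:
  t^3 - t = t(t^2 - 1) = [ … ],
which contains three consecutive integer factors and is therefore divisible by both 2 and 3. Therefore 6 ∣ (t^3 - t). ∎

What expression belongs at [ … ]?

t(t^2 - 1) = t(t - 1)(t + 1) = (t - 1)t(t + 1).
These three factors are consecutive integers, so their product is divisible by 6.

(t - 1)t(t + 1)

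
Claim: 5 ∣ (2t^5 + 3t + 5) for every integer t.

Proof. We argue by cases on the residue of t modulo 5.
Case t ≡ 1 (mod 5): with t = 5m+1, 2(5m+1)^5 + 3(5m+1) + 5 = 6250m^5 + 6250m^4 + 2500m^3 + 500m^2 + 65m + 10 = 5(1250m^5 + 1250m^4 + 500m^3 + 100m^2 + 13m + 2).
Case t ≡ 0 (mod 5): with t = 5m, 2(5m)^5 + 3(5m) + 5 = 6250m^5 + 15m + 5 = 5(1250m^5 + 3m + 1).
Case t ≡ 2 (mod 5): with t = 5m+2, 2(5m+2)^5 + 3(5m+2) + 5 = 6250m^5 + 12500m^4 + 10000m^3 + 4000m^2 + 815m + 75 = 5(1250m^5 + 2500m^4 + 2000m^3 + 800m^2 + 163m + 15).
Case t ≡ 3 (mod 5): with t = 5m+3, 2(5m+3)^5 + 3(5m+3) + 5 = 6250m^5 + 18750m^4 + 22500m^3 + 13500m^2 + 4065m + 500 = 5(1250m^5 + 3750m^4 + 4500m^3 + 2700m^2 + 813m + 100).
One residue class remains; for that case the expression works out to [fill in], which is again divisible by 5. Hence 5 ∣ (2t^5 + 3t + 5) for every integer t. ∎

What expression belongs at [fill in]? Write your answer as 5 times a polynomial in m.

5(1250m^5 + 5000m^4 + 8000m^3 + 6400m^2 + 2563m + 413)

Only t ≡ 4 (mod 5) is unaccounted for. Put t = 5m+4:
2(5m+4)^5 + 3(5m+4) + 5 expands to 6250m^5 + 25000m^4 + 40000m^3 + 32000m^2 + 12815m + 2065,
and factoring out 5 leaves 5(1250m^5 + 5000m^4 + 8000m^3 + 6400m^2 + 2563m + 413).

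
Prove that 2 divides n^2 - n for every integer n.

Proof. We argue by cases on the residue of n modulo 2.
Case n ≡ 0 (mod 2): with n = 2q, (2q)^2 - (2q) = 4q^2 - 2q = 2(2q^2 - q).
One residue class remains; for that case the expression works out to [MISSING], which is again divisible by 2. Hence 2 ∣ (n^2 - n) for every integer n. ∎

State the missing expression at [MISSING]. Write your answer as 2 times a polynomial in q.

2(2q^2 + q)

The residues treated are {0}, so the missing case is n ≡ 1 (mod 2); write n = 2q+1.
Then (2q+1)^2 - (2q+1) = 4q^2 + 2q = 2(2q^2 + q).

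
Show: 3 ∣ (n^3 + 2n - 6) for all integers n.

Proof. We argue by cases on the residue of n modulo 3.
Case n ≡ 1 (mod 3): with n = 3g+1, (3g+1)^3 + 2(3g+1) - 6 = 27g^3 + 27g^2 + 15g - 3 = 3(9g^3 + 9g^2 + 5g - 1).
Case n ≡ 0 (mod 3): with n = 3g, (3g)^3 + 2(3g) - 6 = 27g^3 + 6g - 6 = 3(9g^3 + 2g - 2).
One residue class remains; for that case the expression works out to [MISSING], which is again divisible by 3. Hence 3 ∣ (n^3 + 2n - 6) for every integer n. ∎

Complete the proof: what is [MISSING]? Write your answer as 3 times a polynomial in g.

The residues treated are {1, 0}, so the missing case is n ≡ 2 (mod 3); write n = 3g+2.
Then (3g+2)^3 + 2(3g+2) - 6 = 27g^3 + 54g^2 + 42g + 6 = 3(9g^3 + 18g^2 + 14g + 2).

3(9g^3 + 18g^2 + 14g + 2)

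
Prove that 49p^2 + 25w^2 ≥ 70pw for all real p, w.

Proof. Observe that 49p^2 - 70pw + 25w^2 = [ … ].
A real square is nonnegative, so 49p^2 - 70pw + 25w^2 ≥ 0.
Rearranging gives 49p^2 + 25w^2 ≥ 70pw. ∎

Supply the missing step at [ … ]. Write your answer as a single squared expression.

(7p - 5w)^2

49p^2 - 70pw + 25w^2 is a perfect-square trinomial: the outer terms are (7p)^2 and (5w)^2, and the cross term is -2·7p·5w.
So 49p^2 - 70pw + 25w^2 = (7p - 5w)^2 ≥ 0.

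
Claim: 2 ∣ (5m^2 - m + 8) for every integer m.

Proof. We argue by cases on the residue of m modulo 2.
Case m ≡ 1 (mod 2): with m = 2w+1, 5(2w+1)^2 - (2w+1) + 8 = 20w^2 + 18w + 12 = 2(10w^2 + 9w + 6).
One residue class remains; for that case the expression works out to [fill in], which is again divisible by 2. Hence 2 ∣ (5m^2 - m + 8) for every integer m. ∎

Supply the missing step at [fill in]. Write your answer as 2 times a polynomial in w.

The residues treated are {1}, so the missing case is m ≡ 0 (mod 2); write m = 2w.
Then 5(2w)^2 - (2w) + 8 = 20w^2 - 2w + 8 = 2(10w^2 - w + 4).

2(10w^2 - w + 4)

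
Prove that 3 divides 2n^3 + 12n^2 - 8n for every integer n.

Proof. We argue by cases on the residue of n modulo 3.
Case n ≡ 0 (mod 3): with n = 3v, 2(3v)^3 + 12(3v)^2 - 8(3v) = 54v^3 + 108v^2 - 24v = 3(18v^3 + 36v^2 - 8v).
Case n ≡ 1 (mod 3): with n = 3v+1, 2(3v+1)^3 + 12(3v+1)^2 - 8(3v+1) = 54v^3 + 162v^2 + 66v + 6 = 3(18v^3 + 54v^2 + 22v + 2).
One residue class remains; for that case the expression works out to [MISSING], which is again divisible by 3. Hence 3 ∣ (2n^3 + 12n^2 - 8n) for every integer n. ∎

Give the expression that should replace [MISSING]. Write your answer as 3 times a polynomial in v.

3(18v^3 + 72v^2 + 64v + 16)

The residues treated are {0, 1}, so the missing case is n ≡ 2 (mod 3); write n = 3v+2.
Then 2(3v+2)^3 + 12(3v+2)^2 - 8(3v+2) = 54v^3 + 216v^2 + 192v + 48 = 3(18v^3 + 72v^2 + 64v + 16).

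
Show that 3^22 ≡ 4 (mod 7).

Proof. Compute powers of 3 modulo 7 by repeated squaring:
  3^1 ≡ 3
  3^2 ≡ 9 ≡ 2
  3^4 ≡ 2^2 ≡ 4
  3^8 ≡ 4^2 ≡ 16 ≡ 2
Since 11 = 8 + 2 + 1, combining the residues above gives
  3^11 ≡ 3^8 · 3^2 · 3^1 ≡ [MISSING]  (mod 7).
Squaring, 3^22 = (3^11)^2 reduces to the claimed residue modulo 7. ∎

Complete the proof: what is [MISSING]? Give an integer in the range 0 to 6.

3^8 · 3^2 · 3^1 ≡ 2 · 2 · 3 = 12.
12 mod 7 = 5, so 3^11 ≡ 5 (mod 7).

5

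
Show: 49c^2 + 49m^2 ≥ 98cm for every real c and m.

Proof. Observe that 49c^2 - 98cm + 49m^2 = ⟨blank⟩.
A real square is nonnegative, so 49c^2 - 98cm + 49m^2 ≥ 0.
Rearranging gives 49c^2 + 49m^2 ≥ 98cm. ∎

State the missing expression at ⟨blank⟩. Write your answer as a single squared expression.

(7c - 7m)^2

49c^2 - 98cm + 49m^2 is a perfect-square trinomial: the outer terms are (7c)^2 and (7m)^2, and the cross term is -2·7c·7m.
So 49c^2 - 98cm + 49m^2 = (7c - 7m)^2 ≥ 0.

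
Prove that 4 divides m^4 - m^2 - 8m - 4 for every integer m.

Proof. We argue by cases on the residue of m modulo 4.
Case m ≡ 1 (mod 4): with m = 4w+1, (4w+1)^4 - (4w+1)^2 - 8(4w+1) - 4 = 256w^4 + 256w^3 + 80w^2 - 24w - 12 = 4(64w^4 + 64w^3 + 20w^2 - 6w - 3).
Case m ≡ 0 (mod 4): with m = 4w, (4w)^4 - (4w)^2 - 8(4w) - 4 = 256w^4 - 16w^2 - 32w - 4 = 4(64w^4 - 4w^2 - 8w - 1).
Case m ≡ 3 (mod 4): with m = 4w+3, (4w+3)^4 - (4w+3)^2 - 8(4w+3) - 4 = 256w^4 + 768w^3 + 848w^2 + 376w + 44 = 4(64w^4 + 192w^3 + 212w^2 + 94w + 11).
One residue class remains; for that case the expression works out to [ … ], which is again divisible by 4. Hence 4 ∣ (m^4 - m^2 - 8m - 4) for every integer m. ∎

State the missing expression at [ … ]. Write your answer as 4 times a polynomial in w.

The residues treated are {1, 0, 3}, so the missing case is m ≡ 2 (mod 4); write m = 4w+2.
Then (4w+2)^4 - (4w+2)^2 - 8(4w+2) - 4 = 256w^4 + 512w^3 + 368w^2 + 80w - 8 = 4(64w^4 + 128w^3 + 92w^2 + 20w - 2).

4(64w^4 + 128w^3 + 92w^2 + 20w - 2)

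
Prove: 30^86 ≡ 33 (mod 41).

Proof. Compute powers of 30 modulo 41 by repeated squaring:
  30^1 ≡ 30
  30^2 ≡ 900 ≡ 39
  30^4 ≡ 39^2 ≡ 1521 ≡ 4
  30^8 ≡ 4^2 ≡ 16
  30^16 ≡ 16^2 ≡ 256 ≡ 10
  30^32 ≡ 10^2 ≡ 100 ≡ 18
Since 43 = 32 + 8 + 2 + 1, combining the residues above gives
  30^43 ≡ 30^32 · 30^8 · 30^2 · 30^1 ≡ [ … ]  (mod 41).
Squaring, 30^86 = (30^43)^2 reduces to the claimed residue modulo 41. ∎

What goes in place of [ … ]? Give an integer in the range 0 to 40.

22

Multiply the listed residues: 18 · 16 · 39 · 30 = 288 → 11232 → 336960.
Reducing modulo 41: 336960 = 8218·41 + 22, so 30^43 ≡ 22.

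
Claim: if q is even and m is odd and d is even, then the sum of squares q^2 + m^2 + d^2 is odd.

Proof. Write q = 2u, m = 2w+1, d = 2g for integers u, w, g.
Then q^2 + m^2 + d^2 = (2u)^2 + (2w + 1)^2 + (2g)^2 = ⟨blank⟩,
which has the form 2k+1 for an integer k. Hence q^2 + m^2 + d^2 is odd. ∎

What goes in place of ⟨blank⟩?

2(2g^2 + 2u^2 + 2w^2 + 2w) + 1

(2u)^2 + (2w + 1)^2 + (2g)^2 = 4g^2 + 4u^2 + 4w^2 + 4w + 1
= 2(2g^2 + 2u^2 + 2w^2 + 2w) + 1.
Since 2g^2 + 2u^2 + 2w^2 + 2w is an integer, the sum of squares is of the form 2k+1 for an integer k.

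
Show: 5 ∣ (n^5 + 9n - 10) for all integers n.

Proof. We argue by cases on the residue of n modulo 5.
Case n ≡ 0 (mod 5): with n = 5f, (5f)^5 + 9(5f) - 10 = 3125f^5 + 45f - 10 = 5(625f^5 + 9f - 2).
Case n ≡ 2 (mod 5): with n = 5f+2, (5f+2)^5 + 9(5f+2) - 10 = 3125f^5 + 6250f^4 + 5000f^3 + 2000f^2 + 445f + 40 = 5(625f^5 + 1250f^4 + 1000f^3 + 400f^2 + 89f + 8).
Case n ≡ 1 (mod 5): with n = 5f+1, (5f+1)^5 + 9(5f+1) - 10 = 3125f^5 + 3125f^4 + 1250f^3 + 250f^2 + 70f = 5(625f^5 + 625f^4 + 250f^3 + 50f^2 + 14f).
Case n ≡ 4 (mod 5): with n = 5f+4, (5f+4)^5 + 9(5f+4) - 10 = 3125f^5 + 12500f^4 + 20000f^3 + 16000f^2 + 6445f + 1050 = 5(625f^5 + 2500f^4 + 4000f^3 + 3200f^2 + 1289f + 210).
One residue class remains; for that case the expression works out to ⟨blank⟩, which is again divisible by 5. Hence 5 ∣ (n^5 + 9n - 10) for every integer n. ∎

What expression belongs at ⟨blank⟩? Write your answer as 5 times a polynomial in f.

5(625f^5 + 1875f^4 + 2250f^3 + 1350f^2 + 414f + 52)

Only n ≡ 3 (mod 5) is unaccounted for. Put n = 5f+3:
(5f+3)^5 + 9(5f+3) - 10 expands to 3125f^5 + 9375f^4 + 11250f^3 + 6750f^2 + 2070f + 260,
and factoring out 5 leaves 5(625f^5 + 1875f^4 + 2250f^3 + 1350f^2 + 414f + 52).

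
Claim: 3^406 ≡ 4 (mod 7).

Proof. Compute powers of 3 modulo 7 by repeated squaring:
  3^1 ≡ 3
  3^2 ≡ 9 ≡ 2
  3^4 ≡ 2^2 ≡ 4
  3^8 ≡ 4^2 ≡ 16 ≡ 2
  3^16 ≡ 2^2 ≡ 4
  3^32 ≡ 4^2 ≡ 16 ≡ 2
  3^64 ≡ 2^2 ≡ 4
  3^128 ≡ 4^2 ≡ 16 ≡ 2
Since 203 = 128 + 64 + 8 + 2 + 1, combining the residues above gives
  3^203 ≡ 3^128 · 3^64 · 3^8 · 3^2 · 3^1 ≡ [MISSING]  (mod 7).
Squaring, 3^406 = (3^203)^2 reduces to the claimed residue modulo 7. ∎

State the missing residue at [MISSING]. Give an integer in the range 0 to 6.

3^128 · 3^64 · 3^8 · 3^2 · 3^1 ≡ 2 · 4 · 2 · 2 · 3 = 96.
96 mod 7 = 5, so 3^203 ≡ 5 (mod 7).

5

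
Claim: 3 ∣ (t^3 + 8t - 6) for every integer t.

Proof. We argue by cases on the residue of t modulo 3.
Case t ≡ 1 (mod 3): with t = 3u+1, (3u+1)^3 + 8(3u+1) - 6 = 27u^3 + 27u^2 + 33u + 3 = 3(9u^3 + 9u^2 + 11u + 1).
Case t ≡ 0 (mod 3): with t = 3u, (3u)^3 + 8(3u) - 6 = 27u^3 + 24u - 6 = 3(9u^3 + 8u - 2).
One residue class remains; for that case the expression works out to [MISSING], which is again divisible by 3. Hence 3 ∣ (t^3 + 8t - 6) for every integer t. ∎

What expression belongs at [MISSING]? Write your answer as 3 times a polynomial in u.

The residues treated are {1, 0}, so the missing case is t ≡ 2 (mod 3); write t = 3u+2.
Then (3u+2)^3 + 8(3u+2) - 6 = 27u^3 + 54u^2 + 60u + 18 = 3(9u^3 + 18u^2 + 20u + 6).

3(9u^3 + 18u^2 + 20u + 6)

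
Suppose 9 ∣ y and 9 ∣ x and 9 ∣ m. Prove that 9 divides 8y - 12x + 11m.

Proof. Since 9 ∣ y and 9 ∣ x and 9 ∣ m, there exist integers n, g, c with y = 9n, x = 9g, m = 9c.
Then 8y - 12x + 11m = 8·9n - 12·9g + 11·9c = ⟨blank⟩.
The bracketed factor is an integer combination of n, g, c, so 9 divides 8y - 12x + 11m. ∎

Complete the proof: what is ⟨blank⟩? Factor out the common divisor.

9(11c - 12g + 8n)

Pull the common 9 out of every term: 8·9n - 12·9g + 11·9c = 9(11c - 12g + 8n).
11c - 12g + 8n is an integer, which exhibits the divisibility.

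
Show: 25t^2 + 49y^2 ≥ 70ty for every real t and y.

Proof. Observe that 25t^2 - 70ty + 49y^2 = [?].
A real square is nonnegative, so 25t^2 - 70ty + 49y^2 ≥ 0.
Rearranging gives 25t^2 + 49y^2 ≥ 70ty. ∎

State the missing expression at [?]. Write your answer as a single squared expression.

(5t - 7y)^2

25t^2 - 70ty + 49y^2 is a perfect-square trinomial: the outer terms are (5t)^2 and (7y)^2, and the cross term is -2·5t·7y.
So 25t^2 - 70ty + 49y^2 = (5t - 7y)^2 ≥ 0.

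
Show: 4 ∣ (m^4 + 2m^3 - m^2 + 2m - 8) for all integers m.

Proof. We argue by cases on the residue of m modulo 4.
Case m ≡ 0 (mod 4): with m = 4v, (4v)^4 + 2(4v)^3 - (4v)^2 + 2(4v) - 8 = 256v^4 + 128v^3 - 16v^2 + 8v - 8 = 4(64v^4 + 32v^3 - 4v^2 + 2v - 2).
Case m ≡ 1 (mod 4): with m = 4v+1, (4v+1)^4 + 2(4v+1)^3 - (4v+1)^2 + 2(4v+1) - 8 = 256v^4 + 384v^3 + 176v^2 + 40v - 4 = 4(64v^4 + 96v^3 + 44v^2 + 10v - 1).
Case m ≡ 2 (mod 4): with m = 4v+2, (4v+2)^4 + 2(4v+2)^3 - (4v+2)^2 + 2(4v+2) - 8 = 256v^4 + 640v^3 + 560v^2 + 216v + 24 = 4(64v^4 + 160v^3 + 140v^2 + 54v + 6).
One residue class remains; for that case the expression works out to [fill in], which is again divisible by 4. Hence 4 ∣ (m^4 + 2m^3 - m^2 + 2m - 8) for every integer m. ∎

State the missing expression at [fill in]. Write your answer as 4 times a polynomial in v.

4(64v^4 + 224v^3 + 284v^2 + 158v + 31)

The residues treated are {0, 1, 2}, so the missing case is m ≡ 3 (mod 4); write m = 4v+3.
Then (4v+3)^4 + 2(4v+3)^3 - (4v+3)^2 + 2(4v+3) - 8 = 256v^4 + 896v^3 + 1136v^2 + 632v + 124 = 4(64v^4 + 224v^3 + 284v^2 + 158v + 31).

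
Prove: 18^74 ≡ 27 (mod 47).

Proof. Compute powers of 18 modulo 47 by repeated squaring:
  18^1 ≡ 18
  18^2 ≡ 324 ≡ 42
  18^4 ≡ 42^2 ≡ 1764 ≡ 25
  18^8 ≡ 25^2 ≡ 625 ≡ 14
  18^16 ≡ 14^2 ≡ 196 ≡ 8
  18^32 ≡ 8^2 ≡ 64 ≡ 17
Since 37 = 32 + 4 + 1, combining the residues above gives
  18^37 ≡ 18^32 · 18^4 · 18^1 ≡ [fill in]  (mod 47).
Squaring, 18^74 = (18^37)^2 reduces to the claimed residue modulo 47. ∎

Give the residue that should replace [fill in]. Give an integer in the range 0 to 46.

18^32 · 18^4 · 18^1 ≡ 17 · 25 · 18 = 7650.
7650 mod 47 = 36, so 18^37 ≡ 36 (mod 47).

36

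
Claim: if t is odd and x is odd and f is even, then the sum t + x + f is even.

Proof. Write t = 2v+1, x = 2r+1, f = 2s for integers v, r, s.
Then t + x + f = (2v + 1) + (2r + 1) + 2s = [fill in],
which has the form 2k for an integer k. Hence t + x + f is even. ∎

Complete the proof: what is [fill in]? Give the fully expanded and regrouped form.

2(r + s + v + 1)

Expanding: (2v + 1) + (2r + 1) + 2s = 2r + 2s + 2v + 2.
Every term is even; pulling out the factor of 2 gives 2(r + s + v + 1).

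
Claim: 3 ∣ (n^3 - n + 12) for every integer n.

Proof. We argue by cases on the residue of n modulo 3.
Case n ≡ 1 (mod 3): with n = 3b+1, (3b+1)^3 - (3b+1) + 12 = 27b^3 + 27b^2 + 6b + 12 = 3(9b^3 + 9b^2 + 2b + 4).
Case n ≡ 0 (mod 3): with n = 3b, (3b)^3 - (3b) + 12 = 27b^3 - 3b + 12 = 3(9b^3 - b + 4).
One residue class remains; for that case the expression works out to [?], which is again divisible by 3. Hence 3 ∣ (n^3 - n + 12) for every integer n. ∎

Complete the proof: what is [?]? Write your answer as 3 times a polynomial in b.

Only n ≡ 2 (mod 3) is unaccounted for. Put n = 3b+2:
(3b+2)^3 - (3b+2) + 12 expands to 27b^3 + 54b^2 + 33b + 18,
and factoring out 3 leaves 3(9b^3 + 18b^2 + 11b + 6).

3(9b^3 + 18b^2 + 11b + 6)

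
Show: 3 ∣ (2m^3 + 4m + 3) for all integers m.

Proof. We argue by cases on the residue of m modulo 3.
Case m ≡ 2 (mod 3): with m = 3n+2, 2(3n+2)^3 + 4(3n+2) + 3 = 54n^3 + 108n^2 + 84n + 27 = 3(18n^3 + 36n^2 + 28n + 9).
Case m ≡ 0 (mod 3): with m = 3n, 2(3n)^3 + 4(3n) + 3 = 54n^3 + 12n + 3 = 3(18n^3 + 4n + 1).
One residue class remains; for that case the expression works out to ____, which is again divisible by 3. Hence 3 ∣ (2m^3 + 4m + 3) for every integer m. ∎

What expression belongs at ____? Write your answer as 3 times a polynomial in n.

Only m ≡ 1 (mod 3) is unaccounted for. Put m = 3n+1:
2(3n+1)^3 + 4(3n+1) + 3 expands to 54n^3 + 54n^2 + 30n + 9,
and factoring out 3 leaves 3(18n^3 + 18n^2 + 10n + 3).

3(18n^3 + 18n^2 + 10n + 3)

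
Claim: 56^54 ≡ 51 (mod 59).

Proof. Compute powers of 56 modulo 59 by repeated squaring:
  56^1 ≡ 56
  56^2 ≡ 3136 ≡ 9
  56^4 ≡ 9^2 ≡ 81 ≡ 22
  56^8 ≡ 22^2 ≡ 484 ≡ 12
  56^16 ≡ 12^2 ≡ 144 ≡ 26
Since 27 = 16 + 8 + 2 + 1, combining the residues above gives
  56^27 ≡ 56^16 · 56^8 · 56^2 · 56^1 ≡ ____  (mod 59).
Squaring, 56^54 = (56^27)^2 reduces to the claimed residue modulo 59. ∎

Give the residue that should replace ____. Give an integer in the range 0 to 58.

Multiply the listed residues: 26 · 12 · 9 · 56 = 312 → 2808 → 157248.
Reducing modulo 59: 157248 = 2665·59 + 13, so 56^27 ≡ 13.

13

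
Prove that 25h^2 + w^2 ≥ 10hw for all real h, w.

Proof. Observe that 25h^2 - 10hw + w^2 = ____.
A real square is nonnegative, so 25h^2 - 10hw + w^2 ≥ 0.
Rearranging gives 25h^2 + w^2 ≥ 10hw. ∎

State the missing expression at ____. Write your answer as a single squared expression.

25h^2 - 10hw + w^2 is a perfect-square trinomial: the outer terms are (5h)^2 and (w)^2, and the cross term is -2·5h·w.
So 25h^2 - 10hw + w^2 = (5h - w)^2 ≥ 0.

(5h - w)^2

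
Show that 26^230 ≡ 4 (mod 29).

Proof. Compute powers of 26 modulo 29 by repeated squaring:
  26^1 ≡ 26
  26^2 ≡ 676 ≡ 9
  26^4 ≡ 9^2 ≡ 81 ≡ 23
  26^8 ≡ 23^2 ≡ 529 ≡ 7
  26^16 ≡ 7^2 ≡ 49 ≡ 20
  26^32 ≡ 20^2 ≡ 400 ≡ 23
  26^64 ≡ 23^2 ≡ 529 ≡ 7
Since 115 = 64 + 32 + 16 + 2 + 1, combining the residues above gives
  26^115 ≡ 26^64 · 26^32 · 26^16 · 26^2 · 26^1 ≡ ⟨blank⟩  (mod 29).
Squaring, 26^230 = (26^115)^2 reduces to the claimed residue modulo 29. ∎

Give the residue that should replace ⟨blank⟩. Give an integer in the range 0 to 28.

2

26^64 · 26^32 · 26^16 · 26^2 · 26^1 ≡ 7 · 23 · 20 · 9 · 26 = 753480.
753480 mod 29 = 2, so 26^115 ≡ 2 (mod 29).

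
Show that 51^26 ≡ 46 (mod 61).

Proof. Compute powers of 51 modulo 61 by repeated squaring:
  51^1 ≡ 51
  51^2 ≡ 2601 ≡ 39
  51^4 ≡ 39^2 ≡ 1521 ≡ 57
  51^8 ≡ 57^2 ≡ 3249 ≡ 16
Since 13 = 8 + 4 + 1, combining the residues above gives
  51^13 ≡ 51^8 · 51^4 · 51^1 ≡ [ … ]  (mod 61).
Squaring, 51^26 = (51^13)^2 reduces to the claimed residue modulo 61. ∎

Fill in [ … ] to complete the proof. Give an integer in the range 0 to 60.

30

Multiply the listed residues: 16 · 57 · 51 = 912 → 46512.
Reducing modulo 61: 46512 = 762·61 + 30, so 51^13 ≡ 30.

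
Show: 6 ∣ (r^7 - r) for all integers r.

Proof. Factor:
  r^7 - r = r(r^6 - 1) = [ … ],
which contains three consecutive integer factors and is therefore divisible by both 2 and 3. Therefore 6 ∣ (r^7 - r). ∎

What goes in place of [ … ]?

r^6 - 1 = (r^2 - 1)(r^4 + r^2 + 1), and r^2 - 1 = (r-1)(r+1).
So r(r^6 - 1) = (r - 1)r(r + 1)(r^4 + r^2 + 1).

(r - 1)r(r + 1)(r^4 + r^2 + 1)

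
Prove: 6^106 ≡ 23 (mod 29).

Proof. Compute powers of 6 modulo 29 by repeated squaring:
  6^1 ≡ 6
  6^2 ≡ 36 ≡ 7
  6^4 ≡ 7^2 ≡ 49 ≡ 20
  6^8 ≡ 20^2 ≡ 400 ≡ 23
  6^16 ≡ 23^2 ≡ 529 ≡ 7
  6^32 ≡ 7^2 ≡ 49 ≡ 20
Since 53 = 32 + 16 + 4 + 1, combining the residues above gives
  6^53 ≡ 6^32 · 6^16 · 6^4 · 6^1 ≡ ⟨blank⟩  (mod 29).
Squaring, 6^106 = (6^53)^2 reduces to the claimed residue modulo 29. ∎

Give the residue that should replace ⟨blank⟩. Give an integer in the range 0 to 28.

Multiply the listed residues: 20 · 7 · 20 · 6 = 140 → 2800 → 16800.
Reducing modulo 29: 16800 = 579·29 + 9, so 6^53 ≡ 9.

9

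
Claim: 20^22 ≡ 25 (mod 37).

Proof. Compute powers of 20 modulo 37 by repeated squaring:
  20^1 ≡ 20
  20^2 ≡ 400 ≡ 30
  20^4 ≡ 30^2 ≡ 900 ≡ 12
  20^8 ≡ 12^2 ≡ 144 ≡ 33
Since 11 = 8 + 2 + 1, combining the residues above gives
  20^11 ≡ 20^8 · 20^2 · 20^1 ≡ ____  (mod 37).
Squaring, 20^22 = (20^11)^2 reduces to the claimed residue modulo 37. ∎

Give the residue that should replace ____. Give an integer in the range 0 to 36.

Multiply the listed residues: 33 · 30 · 20 = 990 → 19800.
Reducing modulo 37: 19800 = 535·37 + 5, so 20^11 ≡ 5.

5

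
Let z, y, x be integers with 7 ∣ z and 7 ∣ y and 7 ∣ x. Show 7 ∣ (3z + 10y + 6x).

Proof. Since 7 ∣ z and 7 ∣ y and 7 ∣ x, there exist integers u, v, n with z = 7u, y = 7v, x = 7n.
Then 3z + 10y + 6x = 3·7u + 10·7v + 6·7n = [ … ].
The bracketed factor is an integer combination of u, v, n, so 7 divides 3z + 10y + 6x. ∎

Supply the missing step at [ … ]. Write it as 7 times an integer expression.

Pull the common 7 out of every term: 3·7u + 10·7v + 6·7n = 7(6n + 3u + 10v).
6n + 3u + 10v is an integer, which exhibits the divisibility.

7(6n + 3u + 10v)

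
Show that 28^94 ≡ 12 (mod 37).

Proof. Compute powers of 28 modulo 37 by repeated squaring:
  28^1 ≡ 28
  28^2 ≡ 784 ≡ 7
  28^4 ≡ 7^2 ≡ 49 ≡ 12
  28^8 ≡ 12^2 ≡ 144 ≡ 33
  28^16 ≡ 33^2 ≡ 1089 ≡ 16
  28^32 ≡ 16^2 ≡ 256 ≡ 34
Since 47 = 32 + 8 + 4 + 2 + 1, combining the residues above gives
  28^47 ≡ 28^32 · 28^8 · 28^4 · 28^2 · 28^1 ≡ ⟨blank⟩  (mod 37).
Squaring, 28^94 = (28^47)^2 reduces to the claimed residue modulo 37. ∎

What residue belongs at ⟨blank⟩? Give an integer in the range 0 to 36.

30

Multiply the listed residues: 34 · 33 · 12 · 7 · 28 = 1122 → 13464 → 94248 → 2638944.
Reducing modulo 37: 2638944 = 71322·37 + 30, so 28^47 ≡ 30.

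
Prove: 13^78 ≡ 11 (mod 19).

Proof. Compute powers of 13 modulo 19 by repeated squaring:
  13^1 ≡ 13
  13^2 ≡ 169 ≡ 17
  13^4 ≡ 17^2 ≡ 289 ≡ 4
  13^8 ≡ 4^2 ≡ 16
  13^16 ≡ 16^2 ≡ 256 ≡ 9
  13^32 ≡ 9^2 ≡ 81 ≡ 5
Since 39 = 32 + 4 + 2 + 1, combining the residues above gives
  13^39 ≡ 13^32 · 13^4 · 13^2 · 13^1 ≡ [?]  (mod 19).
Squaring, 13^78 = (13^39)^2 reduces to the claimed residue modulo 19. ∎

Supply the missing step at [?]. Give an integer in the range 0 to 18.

12

Multiply the listed residues: 5 · 4 · 17 · 13 = 20 → 340 → 4420.
Reducing modulo 19: 4420 = 232·19 + 12, so 13^39 ≡ 12.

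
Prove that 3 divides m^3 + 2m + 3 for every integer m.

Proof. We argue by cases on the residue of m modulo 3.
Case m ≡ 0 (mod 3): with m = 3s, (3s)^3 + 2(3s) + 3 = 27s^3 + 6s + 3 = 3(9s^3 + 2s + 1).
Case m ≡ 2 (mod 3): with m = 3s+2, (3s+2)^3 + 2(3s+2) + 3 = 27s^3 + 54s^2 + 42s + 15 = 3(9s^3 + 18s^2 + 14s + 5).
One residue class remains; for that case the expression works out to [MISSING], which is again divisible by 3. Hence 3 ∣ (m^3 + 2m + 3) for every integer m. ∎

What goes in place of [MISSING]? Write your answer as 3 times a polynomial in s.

Only m ≡ 1 (mod 3) is unaccounted for. Put m = 3s+1:
(3s+1)^3 + 2(3s+1) + 3 expands to 27s^3 + 27s^2 + 15s + 6,
and factoring out 3 leaves 3(9s^3 + 9s^2 + 5s + 2).

3(9s^3 + 9s^2 + 5s + 2)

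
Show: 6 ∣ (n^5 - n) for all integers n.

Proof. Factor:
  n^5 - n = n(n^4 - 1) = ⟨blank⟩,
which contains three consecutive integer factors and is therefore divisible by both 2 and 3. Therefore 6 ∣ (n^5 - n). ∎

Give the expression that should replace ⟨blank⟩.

(n - 1)n(n + 1)(n^2 + 1)

n^4 - 1 = (n^2 - 1)(n^2 + 1), and n^2 - 1 = (n-1)(n+1).
So n(n^4 - 1) = (n - 1)n(n + 1)(n^2 + 1).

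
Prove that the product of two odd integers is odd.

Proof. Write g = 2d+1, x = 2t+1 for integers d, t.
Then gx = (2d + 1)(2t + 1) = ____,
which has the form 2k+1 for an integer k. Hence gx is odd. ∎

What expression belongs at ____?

2(2dt + d + t) + 1

(2d + 1)(2t + 1) = 4dt + 2d + 2t + 1
= 2(2dt + d + t) + 1.
Since 2dt + d + t is an integer, the product is of the form 2k+1 for an integer k.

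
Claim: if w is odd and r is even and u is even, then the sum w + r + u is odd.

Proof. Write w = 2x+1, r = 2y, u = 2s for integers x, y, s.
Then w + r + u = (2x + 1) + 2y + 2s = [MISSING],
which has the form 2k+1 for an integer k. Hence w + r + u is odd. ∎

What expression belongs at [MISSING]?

2(s + x + y) + 1

(2x + 1) + 2y + 2s = 2s + 2x + 2y + 1
= 2(s + x + y) + 1.
Since s + x + y is an integer, the sum is of the form 2k+1 for an integer k.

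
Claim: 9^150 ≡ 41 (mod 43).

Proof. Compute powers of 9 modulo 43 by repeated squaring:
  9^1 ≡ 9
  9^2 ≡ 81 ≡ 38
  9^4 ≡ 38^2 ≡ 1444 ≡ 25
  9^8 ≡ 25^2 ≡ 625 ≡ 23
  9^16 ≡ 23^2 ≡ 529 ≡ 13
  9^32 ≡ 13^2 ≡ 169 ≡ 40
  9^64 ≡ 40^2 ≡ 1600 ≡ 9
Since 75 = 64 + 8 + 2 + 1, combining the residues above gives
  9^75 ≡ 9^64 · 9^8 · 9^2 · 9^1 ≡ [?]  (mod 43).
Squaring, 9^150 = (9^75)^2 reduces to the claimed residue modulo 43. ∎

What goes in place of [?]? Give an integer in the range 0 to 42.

16

Multiply the listed residues: 9 · 23 · 38 · 9 = 207 → 7866 → 70794.
Reducing modulo 43: 70794 = 1646·43 + 16, so 9^75 ≡ 16.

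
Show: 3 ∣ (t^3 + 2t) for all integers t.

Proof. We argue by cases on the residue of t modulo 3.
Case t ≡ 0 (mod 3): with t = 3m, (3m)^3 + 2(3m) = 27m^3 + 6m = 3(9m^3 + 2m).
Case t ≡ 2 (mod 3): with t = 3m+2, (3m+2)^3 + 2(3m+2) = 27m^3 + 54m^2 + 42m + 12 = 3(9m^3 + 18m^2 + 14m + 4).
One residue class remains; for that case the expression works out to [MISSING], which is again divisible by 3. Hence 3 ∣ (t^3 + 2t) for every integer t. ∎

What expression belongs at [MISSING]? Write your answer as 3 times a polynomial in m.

3(9m^3 + 9m^2 + 5m + 1)

Only t ≡ 1 (mod 3) is unaccounted for. Put t = 3m+1:
(3m+1)^3 + 2(3m+1) expands to 27m^3 + 27m^2 + 15m + 3,
and factoring out 3 leaves 3(9m^3 + 9m^2 + 5m + 1).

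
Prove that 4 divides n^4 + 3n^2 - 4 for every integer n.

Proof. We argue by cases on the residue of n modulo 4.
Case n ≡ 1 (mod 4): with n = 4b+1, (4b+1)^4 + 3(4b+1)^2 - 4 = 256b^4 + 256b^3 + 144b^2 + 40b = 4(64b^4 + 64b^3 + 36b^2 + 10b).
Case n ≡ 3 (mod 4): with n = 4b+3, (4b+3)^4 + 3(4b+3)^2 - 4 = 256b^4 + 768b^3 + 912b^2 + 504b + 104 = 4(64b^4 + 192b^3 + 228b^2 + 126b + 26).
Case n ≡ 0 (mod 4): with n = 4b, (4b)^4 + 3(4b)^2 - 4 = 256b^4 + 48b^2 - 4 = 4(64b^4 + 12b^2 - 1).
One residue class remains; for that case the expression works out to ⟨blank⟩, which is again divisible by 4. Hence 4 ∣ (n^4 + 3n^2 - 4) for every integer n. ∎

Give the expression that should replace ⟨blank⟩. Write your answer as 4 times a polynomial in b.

Only n ≡ 2 (mod 4) is unaccounted for. Put n = 4b+2:
(4b+2)^4 + 3(4b+2)^2 - 4 expands to 256b^4 + 512b^3 + 432b^2 + 176b + 24,
and factoring out 4 leaves 4(64b^4 + 128b^3 + 108b^2 + 44b + 6).

4(64b^4 + 128b^3 + 108b^2 + 44b + 6)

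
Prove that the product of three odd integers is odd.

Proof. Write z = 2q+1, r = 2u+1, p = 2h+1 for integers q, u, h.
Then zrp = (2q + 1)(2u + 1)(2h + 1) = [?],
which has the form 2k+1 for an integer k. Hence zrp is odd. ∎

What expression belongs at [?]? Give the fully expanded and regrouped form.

Expanding: (2q + 1)(2u + 1)(2h + 1) = 8hqu + 4hq + 4hu + 2h + 4qu + 2q + 2u + 1.
Every term except the constant is even, so this is 2(4hqu + 2hq + 2hu + h + 2qu + q + u) + 1,
and 4hqu + 2hq + 2hu + h + 2qu + q + u ∈ ℤ gives the required form.

2(4hqu + 2hq + 2hu + h + 2qu + q + u) + 1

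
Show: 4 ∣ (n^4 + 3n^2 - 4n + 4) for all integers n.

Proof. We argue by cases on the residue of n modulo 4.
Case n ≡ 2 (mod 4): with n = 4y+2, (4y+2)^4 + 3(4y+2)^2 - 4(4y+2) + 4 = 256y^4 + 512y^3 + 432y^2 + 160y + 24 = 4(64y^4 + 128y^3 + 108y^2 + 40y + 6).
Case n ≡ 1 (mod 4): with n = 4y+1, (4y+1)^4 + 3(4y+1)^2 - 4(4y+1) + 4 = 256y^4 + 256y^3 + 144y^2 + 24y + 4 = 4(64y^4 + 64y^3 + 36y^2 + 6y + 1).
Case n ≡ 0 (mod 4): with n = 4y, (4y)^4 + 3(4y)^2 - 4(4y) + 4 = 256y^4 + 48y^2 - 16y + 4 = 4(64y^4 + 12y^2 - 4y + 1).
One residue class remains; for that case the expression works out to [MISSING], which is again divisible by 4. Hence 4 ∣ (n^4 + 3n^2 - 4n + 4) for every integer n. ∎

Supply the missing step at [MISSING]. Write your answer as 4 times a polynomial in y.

4(64y^4 + 192y^3 + 228y^2 + 122y + 25)

The residues treated are {2, 1, 0}, so the missing case is n ≡ 3 (mod 4); write n = 4y+3.
Then (4y+3)^4 + 3(4y+3)^2 - 4(4y+3) + 4 = 256y^4 + 768y^3 + 912y^2 + 488y + 100 = 4(64y^4 + 192y^3 + 228y^2 + 122y + 25).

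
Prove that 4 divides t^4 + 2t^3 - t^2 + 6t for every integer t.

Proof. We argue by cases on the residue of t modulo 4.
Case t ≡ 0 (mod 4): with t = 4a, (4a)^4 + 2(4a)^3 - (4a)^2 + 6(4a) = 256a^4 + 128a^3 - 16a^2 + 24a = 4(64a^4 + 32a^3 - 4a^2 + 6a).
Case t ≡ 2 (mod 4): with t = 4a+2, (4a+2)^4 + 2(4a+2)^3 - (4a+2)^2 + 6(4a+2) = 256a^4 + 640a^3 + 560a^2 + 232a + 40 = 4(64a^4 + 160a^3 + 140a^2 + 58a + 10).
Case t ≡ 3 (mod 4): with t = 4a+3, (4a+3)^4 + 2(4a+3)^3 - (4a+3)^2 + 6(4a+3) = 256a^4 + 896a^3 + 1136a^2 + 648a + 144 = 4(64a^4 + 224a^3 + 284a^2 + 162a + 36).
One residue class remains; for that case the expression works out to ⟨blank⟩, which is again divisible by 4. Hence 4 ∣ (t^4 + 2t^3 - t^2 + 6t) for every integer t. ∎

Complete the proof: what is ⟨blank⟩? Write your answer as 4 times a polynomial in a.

4(64a^4 + 96a^3 + 44a^2 + 14a + 2)

The residues treated are {0, 2, 3}, so the missing case is t ≡ 1 (mod 4); write t = 4a+1.
Then (4a+1)^4 + 2(4a+1)^3 - (4a+1)^2 + 6(4a+1) = 256a^4 + 384a^3 + 176a^2 + 56a + 8 = 4(64a^4 + 96a^3 + 44a^2 + 14a + 2).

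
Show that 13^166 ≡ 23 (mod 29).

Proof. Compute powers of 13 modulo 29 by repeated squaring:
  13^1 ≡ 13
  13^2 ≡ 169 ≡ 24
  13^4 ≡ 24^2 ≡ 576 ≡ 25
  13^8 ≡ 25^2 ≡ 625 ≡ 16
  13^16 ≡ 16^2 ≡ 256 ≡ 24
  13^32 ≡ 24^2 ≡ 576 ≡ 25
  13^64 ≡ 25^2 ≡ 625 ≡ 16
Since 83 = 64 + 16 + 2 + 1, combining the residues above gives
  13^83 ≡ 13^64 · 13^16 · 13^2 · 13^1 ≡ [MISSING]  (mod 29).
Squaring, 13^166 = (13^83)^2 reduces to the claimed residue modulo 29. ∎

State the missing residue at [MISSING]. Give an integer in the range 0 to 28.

9

13^64 · 13^16 · 13^2 · 13^1 ≡ 16 · 24 · 24 · 13 = 119808.
119808 mod 29 = 9, so 13^83 ≡ 9 (mod 29).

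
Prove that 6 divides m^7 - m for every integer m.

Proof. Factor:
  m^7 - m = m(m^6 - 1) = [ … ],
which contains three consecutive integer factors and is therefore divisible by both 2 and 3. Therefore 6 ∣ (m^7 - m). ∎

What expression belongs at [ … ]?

m^6 - 1 = (m^2 - 1)(m^4 + m^2 + 1), and m^2 - 1 = (m-1)(m+1).
So m(m^6 - 1) = (m - 1)m(m + 1)(m^4 + m^2 + 1).

(m - 1)m(m + 1)(m^4 + m^2 + 1)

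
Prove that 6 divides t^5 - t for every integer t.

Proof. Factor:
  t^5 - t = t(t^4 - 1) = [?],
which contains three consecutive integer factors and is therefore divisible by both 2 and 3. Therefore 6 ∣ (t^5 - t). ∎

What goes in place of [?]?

t^4 - 1 = (t^2 - 1)(t^2 + 1), and t^2 - 1 = (t-1)(t+1).
So t(t^4 - 1) = (t - 1)t(t + 1)(t^2 + 1).

(t - 1)t(t + 1)(t^2 + 1)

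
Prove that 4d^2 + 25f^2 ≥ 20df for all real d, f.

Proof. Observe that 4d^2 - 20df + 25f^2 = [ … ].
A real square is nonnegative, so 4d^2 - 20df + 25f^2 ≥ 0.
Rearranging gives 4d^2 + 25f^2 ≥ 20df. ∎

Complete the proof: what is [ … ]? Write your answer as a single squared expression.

(2d - 5f)^2

The leading and trailing coefficients are 2^2 and 5^2, and 20 = 2·2·5, so the trinomial is (2d - 5f)^2.
Hence 4d^2 - 20df + 25f^2 ≥ 0.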